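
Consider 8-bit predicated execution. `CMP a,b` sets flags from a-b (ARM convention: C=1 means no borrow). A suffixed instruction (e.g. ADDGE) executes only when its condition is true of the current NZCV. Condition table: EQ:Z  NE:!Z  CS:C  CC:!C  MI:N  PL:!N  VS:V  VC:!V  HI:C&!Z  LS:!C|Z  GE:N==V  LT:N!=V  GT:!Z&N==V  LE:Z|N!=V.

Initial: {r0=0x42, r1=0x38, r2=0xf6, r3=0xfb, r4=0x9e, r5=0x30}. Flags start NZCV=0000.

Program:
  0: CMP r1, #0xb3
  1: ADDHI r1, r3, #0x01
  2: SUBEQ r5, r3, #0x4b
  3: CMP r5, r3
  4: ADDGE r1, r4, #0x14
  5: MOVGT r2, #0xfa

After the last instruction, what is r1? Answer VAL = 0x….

VAL = 0xb2

0: ✓ CMP  NZCV=1001
1: · ADDHI
2: · SUBEQ
3: ✓ CMP  NZCV=0000
4: ✓ ADDGE  r1←0xb2
5: ✓ MOVGT  r2←0xfa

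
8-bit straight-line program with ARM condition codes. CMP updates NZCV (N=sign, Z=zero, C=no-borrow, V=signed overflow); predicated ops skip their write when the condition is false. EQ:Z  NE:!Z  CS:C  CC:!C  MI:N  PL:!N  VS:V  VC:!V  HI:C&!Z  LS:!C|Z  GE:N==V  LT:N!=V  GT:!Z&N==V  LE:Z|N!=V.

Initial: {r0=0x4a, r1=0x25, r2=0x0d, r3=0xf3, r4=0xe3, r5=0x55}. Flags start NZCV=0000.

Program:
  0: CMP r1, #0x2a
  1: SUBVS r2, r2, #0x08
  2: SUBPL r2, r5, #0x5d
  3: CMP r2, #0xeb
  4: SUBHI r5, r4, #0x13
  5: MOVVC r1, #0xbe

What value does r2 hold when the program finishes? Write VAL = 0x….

VAL = 0x0d

0: ✓ CMP  NZCV=1000
1: · SUBVS
2: · SUBPL
3: ✓ CMP  NZCV=0000
4: · SUBHI
5: ✓ MOVVC  r1←0xbe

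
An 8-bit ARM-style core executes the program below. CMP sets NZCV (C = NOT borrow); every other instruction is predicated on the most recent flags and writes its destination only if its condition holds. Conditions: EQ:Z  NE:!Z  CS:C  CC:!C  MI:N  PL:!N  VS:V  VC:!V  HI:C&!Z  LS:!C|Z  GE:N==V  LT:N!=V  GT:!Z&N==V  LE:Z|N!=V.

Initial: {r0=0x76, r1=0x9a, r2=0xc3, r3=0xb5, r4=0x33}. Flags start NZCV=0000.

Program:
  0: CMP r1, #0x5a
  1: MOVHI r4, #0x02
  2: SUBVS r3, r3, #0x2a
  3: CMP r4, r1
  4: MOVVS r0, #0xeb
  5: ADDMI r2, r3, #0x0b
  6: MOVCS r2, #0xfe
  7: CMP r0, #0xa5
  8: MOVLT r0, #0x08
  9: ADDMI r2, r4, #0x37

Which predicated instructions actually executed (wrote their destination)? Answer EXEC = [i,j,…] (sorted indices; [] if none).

EXEC = [1,2,9]

0: ✓ CMP  NZCV=0011
1: ✓ MOVHI  r4←0x02
2: ✓ SUBVS  r3←0x8b
3: ✓ CMP  NZCV=0000
4: · MOVVS
5: · ADDMI
6: · MOVCS
7: ✓ CMP  NZCV=1001
8: · MOVLT
9: ✓ ADDMI  r2←0x39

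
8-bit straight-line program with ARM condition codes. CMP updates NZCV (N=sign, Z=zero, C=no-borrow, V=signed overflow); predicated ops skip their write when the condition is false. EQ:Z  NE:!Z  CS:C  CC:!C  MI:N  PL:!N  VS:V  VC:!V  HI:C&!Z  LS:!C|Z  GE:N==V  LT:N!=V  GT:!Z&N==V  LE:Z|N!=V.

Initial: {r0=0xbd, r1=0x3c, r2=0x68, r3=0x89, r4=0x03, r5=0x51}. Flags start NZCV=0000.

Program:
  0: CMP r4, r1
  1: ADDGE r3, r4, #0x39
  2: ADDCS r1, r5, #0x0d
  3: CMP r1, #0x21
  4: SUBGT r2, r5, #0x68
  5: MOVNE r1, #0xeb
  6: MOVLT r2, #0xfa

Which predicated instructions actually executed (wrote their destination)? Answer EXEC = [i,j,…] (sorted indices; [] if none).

[0] flags=1000 → (cmp)
[1] flags=1000 GE?F → skip
[2] flags=1000 CS?F → skip
[3] flags=0010 → (cmp)
[4] flags=0010 GT?T → r2=0xe9
[5] flags=0010 NE?T → r1=0xeb
[6] flags=0010 LT?F → skip

EXEC = [4,5]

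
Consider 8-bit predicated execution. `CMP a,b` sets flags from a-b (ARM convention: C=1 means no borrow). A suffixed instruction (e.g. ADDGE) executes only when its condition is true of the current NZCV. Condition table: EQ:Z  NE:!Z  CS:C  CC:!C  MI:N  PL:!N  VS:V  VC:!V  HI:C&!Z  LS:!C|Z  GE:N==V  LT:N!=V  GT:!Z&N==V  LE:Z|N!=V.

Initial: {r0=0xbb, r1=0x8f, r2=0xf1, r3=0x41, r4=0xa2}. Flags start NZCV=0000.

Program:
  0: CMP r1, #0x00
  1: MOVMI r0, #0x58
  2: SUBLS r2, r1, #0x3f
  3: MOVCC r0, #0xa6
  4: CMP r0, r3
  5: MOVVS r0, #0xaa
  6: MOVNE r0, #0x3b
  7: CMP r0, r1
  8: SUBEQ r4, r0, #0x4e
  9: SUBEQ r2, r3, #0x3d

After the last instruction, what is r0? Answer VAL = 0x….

VAL = 0x3b

[0] flags=1010 → (cmp)
[1] flags=1010 MI?T → r0=0x58
[2] flags=1010 LS?F → skip
[3] flags=1010 CC?F → skip
[4] flags=0010 → (cmp)
[5] flags=0010 VS?F → skip
[6] flags=0010 NE?T → r0=0x3b
[7] flags=1001 → (cmp)
[8] flags=1001 EQ?F → skip
[9] flags=1001 EQ?F → skip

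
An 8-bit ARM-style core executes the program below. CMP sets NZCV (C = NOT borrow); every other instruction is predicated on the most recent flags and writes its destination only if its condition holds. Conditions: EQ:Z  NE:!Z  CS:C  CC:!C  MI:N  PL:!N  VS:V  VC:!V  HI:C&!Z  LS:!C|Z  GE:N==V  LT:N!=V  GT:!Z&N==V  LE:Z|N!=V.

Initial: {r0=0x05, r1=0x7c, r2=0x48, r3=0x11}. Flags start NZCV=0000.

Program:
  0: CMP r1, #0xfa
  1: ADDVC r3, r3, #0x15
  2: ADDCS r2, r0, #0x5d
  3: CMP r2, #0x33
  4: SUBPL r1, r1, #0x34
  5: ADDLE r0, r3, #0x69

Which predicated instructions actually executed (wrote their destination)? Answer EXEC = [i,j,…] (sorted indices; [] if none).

0: ✓ CMP  NZCV=1001
1: · ADDVC
2: · ADDCS
3: ✓ CMP  NZCV=0010
4: ✓ SUBPL  r1←0x48
5: · ADDLE

EXEC = [4]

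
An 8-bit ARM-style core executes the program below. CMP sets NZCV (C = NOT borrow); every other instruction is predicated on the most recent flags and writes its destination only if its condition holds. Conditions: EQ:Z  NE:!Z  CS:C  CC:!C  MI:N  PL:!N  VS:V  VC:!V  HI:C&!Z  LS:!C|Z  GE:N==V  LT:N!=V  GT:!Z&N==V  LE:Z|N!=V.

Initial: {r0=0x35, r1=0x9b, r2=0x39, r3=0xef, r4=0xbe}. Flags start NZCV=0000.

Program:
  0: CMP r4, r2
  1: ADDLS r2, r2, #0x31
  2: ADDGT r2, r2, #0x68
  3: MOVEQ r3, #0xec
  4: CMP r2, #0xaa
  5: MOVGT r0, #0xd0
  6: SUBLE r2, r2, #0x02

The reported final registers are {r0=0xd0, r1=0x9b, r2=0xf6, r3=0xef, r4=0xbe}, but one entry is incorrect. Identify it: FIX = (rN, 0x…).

[0] flags=1010 → (cmp)
[1] flags=1010 LS?F → skip
[2] flags=1010 GT?F → skip
[3] flags=1010 EQ?F → skip
[4] flags=1001 → (cmp)
[5] flags=1001 GT?T → r0=0xd0
[6] flags=1001 LE?F → skip

FIX = (r2, 0x39)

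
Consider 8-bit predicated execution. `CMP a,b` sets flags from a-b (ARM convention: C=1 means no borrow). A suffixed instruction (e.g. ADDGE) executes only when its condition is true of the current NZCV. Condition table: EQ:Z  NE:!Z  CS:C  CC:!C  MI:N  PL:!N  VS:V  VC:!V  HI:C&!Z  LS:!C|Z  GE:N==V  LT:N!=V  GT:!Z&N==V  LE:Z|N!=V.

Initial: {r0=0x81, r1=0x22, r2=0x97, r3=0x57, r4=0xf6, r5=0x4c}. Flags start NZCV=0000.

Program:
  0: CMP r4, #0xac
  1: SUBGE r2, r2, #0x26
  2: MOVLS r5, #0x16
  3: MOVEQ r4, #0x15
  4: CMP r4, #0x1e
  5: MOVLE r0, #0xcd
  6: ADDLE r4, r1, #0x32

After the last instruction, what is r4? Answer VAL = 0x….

[0] flags=0010 → (cmp)
[1] flags=0010 GE?T → r2=0x71
[2] flags=0010 LS?F → skip
[3] flags=0010 EQ?F → skip
[4] flags=1010 → (cmp)
[5] flags=1010 LE?T → r0=0xcd
[6] flags=1010 LE?T → r4=0x54

VAL = 0x54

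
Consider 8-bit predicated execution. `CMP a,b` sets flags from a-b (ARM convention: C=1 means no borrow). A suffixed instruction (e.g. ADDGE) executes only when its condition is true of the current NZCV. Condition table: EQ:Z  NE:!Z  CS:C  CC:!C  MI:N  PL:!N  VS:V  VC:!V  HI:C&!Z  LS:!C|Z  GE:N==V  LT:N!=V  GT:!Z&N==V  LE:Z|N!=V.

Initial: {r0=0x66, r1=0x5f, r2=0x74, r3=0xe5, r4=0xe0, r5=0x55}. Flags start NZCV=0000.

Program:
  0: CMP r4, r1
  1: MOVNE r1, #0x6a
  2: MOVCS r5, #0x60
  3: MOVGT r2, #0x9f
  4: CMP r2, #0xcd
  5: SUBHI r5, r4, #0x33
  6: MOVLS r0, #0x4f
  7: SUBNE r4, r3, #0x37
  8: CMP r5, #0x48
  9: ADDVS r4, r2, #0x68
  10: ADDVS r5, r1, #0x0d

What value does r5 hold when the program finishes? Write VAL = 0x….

[0] flags=1010 → (cmp)
[1] flags=1010 NE?T → r1=0x6a
[2] flags=1010 CS?T → r5=0x60
[3] flags=1010 GT?F → skip
[4] flags=1001 → (cmp)
[5] flags=1001 HI?F → skip
[6] flags=1001 LS?T → r0=0x4f
[7] flags=1001 NE?T → r4=0xae
[8] flags=0010 → (cmp)
[9] flags=0010 VS?F → skip
[10] flags=0010 VS?F → skip

VAL = 0x60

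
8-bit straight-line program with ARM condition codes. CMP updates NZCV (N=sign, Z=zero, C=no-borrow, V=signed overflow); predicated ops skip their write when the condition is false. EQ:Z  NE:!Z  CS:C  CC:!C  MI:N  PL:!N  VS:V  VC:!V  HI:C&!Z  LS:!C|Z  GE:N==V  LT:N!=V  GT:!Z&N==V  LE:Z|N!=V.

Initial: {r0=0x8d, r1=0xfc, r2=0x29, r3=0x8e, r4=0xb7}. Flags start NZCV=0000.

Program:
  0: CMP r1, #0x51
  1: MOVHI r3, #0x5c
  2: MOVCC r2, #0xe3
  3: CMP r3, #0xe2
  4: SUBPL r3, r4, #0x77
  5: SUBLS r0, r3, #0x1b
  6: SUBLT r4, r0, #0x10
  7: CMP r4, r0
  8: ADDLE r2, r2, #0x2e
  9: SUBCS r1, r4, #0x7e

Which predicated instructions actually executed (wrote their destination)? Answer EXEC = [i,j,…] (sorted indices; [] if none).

EXEC = [1,4,5,8,9]

[0] flags=1010 → (cmp)
[1] flags=1010 HI?T → r3=0x5c
[2] flags=1010 CC?F → skip
[3] flags=0000 → (cmp)
[4] flags=0000 PL?T → r3=0x40
[5] flags=0000 LS?T → r0=0x25
[6] flags=0000 LT?F → skip
[7] flags=1010 → (cmp)
[8] flags=1010 LE?T → r2=0x57
[9] flags=1010 CS?T → r1=0x39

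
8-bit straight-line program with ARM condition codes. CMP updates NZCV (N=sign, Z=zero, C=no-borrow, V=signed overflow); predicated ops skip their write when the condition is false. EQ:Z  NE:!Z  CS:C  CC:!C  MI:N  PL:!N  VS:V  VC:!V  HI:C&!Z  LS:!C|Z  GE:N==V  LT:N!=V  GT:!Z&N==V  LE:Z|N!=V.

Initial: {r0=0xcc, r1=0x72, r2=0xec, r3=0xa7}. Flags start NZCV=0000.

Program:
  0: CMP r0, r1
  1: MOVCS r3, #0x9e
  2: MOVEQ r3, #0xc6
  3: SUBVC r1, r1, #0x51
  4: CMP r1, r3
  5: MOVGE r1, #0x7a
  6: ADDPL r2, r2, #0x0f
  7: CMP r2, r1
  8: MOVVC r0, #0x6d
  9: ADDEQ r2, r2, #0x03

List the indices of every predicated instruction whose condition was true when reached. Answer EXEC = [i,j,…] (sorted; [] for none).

[0] flags=0011 → (cmp)
[1] flags=0011 CS?T → r3=0x9e
[2] flags=0011 EQ?F → skip
[3] flags=0011 VC?F → skip
[4] flags=1001 → (cmp)
[5] flags=1001 GE?T → r1=0x7a
[6] flags=1001 PL?F → skip
[7] flags=0011 → (cmp)
[8] flags=0011 VC?F → skip
[9] flags=0011 EQ?F → skip

EXEC = [1,5]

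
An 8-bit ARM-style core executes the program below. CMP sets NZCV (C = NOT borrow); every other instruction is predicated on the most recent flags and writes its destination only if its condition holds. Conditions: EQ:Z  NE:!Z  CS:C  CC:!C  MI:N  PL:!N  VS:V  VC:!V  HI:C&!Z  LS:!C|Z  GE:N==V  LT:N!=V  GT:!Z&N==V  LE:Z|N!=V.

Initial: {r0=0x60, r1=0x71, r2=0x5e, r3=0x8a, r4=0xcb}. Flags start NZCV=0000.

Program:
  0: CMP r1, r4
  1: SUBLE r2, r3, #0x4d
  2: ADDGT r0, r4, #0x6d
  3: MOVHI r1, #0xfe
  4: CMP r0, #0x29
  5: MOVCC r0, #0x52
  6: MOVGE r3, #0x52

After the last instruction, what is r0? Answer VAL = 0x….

VAL = 0x38

0: ✓ CMP  NZCV=1001
1: · SUBLE
2: ✓ ADDGT  r0←0x38
3: · MOVHI
4: ✓ CMP  NZCV=0010
5: · MOVCC
6: ✓ MOVGE  r3←0x52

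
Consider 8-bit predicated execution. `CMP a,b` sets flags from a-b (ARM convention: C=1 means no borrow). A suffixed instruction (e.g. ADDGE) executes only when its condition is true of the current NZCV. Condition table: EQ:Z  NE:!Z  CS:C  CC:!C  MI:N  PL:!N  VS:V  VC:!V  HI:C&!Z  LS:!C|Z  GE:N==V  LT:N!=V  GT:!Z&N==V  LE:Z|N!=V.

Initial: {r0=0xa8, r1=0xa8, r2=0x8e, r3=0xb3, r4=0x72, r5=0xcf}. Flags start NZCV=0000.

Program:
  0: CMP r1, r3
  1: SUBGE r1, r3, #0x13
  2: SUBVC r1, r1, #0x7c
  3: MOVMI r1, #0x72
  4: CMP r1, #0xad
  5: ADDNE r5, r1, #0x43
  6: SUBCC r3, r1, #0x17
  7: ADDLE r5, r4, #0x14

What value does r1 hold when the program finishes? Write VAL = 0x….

VAL = 0x72

0: ✓ CMP  NZCV=1000
1: · SUBGE
2: ✓ SUBVC  r1←0x2c
3: ✓ MOVMI  r1←0x72
4: ✓ CMP  NZCV=1001
5: ✓ ADDNE  r5←0xb5
6: ✓ SUBCC  r3←0x5b
7: · ADDLE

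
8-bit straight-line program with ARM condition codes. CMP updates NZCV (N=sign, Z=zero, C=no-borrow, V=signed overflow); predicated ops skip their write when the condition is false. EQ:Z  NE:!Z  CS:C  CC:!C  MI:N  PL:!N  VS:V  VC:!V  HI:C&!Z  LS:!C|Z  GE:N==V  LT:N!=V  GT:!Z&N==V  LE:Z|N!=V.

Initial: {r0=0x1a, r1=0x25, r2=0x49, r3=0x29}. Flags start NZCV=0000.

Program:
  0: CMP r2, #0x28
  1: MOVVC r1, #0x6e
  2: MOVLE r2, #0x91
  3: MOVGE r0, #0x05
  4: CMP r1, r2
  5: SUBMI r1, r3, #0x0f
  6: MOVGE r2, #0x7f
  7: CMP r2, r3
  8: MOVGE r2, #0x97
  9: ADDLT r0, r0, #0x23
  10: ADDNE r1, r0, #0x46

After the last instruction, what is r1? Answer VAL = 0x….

VAL = 0x4b

0: ✓ CMP  NZCV=0010
1: ✓ MOVVC  r1←0x6e
2: · MOVLE
3: ✓ MOVGE  r0←0x05
4: ✓ CMP  NZCV=0010
5: · SUBMI
6: ✓ MOVGE  r2←0x7f
7: ✓ CMP  NZCV=0010
8: ✓ MOVGE  r2←0x97
9: · ADDLT
10: ✓ ADDNE  r1←0x4b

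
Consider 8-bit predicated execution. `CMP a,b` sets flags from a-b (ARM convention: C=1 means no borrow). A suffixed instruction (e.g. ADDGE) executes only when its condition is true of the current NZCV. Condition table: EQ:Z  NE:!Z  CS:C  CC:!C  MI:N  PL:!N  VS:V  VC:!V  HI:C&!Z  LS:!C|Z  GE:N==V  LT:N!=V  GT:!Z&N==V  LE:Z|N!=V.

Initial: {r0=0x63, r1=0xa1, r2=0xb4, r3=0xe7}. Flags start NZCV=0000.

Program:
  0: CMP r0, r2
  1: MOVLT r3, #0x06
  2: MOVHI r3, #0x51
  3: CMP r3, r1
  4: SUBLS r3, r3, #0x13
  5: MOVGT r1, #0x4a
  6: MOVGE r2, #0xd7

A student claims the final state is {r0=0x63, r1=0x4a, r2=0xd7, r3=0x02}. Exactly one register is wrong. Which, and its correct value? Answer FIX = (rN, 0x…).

[0] flags=1001 → (cmp)
[1] flags=1001 LT?F → skip
[2] flags=1001 HI?F → skip
[3] flags=0010 → (cmp)
[4] flags=0010 LS?F → skip
[5] flags=0010 GT?T → r1=0x4a
[6] flags=0010 GE?T → r2=0xd7

FIX = (r3, 0xe7)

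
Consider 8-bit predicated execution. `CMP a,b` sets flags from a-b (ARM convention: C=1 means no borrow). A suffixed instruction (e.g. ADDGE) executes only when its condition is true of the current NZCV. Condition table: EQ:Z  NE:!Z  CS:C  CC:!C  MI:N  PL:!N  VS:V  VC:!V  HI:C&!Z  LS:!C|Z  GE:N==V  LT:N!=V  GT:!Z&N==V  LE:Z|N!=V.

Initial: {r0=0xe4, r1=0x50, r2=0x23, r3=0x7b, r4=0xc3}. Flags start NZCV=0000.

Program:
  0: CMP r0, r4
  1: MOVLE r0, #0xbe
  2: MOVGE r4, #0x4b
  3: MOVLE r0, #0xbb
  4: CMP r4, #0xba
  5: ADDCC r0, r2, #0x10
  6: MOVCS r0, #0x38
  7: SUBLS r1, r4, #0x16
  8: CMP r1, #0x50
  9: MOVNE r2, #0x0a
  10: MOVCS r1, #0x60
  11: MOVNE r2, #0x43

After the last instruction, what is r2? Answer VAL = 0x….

0: ✓ CMP  NZCV=0010
1: · MOVLE
2: ✓ MOVGE  r4←0x4b
3: · MOVLE
4: ✓ CMP  NZCV=1001
5: ✓ ADDCC  r0←0x33
6: · MOVCS
7: ✓ SUBLS  r1←0x35
8: ✓ CMP  NZCV=1000
9: ✓ MOVNE  r2←0x0a
10: · MOVCS
11: ✓ MOVNE  r2←0x43

VAL = 0x43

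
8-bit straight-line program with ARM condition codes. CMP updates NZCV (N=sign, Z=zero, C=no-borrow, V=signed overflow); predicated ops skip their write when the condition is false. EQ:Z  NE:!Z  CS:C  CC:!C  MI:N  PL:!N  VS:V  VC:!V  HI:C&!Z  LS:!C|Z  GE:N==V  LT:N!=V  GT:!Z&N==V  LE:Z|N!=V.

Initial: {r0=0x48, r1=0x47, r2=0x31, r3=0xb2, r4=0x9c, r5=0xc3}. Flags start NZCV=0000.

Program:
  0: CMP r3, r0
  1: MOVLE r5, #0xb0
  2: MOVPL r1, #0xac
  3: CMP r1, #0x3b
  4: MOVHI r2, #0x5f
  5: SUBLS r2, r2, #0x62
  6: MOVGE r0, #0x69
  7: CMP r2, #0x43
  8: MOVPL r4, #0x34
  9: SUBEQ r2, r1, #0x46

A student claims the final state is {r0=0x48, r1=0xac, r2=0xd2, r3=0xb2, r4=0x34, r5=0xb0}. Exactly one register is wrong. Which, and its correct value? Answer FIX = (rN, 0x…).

0: ✓ CMP  NZCV=0011
1: ✓ MOVLE  r5←0xb0
2: ✓ MOVPL  r1←0xac
3: ✓ CMP  NZCV=0011
4: ✓ MOVHI  r2←0x5f
5: · SUBLS
6: · MOVGE
7: ✓ CMP  NZCV=0010
8: ✓ MOVPL  r4←0x34
9: · SUBEQ

FIX = (r2, 0x5f)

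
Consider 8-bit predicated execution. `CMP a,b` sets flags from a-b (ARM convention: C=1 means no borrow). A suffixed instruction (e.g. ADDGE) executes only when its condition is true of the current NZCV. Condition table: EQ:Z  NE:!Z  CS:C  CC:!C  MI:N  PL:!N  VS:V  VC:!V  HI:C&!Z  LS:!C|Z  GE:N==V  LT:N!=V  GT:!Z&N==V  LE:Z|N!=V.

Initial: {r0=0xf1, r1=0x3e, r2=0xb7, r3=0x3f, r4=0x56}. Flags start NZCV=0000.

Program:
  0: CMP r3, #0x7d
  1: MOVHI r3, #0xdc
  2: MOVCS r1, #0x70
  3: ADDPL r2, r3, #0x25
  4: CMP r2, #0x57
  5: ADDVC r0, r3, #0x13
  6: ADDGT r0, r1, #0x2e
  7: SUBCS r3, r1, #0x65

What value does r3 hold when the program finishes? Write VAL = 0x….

[0] flags=1000 → (cmp)
[1] flags=1000 HI?F → skip
[2] flags=1000 CS?F → skip
[3] flags=1000 PL?F → skip
[4] flags=0011 → (cmp)
[5] flags=0011 VC?F → skip
[6] flags=0011 GT?F → skip
[7] flags=0011 CS?T → r3=0xd9

VAL = 0xd9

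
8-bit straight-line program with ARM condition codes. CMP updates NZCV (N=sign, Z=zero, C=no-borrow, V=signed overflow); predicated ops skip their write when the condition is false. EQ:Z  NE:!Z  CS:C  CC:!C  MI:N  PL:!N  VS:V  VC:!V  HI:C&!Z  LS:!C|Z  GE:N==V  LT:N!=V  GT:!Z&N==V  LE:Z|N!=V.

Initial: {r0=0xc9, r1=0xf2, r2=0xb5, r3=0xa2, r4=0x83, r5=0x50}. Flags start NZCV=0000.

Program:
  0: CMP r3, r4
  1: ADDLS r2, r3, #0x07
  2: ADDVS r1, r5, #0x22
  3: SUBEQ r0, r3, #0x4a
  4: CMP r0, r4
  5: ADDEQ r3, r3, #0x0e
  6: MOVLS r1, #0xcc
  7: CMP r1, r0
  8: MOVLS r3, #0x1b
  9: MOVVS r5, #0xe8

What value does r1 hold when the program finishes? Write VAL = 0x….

VAL = 0xf2

[0] flags=0010 → (cmp)
[1] flags=0010 LS?F → skip
[2] flags=0010 VS?F → skip
[3] flags=0010 EQ?F → skip
[4] flags=0010 → (cmp)
[5] flags=0010 EQ?F → skip
[6] flags=0010 LS?F → skip
[7] flags=0010 → (cmp)
[8] flags=0010 LS?F → skip
[9] flags=0010 VS?F → skip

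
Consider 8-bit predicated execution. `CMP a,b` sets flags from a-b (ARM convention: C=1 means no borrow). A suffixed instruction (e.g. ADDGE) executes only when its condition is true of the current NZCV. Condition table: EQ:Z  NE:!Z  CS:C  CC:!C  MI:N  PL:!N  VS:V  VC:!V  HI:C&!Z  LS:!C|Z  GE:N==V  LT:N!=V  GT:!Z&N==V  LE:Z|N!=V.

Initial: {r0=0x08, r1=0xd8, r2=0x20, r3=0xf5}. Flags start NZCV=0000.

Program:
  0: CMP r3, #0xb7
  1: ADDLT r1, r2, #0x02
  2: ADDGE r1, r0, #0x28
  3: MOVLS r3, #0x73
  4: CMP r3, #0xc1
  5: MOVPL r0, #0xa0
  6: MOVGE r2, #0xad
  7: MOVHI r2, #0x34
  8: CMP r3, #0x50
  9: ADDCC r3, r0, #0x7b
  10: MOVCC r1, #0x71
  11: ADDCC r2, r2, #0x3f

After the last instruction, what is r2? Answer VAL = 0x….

0: ✓ CMP  NZCV=0010
1: · ADDLT
2: ✓ ADDGE  r1←0x30
3: · MOVLS
4: ✓ CMP  NZCV=0010
5: ✓ MOVPL  r0←0xa0
6: ✓ MOVGE  r2←0xad
7: ✓ MOVHI  r2←0x34
8: ✓ CMP  NZCV=1010
9: · ADDCC
10: · MOVCC
11: · ADDCC

VAL = 0x34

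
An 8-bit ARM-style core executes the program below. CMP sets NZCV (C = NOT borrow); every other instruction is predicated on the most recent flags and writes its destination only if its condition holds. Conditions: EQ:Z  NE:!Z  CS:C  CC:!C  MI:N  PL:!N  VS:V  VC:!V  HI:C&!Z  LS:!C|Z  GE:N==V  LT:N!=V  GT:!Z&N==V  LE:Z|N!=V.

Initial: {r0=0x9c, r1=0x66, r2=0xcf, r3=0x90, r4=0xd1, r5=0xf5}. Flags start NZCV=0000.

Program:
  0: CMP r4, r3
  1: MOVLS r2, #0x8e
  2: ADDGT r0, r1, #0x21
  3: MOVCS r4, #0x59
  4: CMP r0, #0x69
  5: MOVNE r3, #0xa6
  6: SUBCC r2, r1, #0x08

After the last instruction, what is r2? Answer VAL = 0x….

VAL = 0xcf

0: ✓ CMP  NZCV=0010
1: · MOVLS
2: ✓ ADDGT  r0←0x87
3: ✓ MOVCS  r4←0x59
4: ✓ CMP  NZCV=0011
5: ✓ MOVNE  r3←0xa6
6: · SUBCC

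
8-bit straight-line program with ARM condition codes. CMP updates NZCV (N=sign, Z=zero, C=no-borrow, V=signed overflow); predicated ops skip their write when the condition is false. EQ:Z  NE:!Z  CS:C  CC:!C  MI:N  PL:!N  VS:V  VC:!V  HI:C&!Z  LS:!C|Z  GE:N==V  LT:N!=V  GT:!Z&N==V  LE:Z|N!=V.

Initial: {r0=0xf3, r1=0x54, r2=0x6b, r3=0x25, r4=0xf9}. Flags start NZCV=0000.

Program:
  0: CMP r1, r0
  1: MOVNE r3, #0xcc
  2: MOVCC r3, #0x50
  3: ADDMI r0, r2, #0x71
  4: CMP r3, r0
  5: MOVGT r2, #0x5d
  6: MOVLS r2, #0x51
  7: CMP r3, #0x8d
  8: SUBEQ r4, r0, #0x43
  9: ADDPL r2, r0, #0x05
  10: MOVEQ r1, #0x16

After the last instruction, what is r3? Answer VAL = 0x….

VAL = 0x50

0: ✓ CMP  NZCV=0000
1: ✓ MOVNE  r3←0xcc
2: ✓ MOVCC  r3←0x50
3: · ADDMI
4: ✓ CMP  NZCV=0000
5: ✓ MOVGT  r2←0x5d
6: ✓ MOVLS  r2←0x51
7: ✓ CMP  NZCV=1001
8: · SUBEQ
9: · ADDPL
10: · MOVEQ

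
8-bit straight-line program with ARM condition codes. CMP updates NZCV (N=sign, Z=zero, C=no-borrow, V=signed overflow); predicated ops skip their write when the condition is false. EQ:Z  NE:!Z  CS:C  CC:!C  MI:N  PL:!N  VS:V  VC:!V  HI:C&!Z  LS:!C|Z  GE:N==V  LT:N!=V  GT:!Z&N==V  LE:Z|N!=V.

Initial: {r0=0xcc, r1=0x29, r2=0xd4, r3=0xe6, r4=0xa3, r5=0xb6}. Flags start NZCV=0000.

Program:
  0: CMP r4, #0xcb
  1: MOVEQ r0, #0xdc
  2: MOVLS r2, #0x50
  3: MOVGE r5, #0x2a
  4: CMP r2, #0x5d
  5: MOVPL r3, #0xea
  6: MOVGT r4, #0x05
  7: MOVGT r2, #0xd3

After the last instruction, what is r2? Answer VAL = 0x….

0: ✓ CMP  NZCV=1000
1: · MOVEQ
2: ✓ MOVLS  r2←0x50
3: · MOVGE
4: ✓ CMP  NZCV=1000
5: · MOVPL
6: · MOVGT
7: · MOVGT

VAL = 0x50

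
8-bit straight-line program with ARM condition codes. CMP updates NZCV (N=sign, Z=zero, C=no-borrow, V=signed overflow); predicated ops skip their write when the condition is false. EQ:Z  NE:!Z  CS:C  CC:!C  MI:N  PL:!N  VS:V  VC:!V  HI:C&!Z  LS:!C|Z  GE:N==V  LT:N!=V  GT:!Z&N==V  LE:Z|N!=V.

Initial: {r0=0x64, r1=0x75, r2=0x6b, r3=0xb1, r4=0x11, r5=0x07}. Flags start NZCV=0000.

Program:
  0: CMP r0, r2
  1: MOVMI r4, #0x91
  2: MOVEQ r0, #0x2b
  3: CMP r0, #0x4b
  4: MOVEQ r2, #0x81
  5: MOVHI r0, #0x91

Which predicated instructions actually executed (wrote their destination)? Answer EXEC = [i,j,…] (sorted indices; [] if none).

EXEC = [1,5]

0: ✓ CMP  NZCV=1000
1: ✓ MOVMI  r4←0x91
2: · MOVEQ
3: ✓ CMP  NZCV=0010
4: · MOVEQ
5: ✓ MOVHI  r0←0x91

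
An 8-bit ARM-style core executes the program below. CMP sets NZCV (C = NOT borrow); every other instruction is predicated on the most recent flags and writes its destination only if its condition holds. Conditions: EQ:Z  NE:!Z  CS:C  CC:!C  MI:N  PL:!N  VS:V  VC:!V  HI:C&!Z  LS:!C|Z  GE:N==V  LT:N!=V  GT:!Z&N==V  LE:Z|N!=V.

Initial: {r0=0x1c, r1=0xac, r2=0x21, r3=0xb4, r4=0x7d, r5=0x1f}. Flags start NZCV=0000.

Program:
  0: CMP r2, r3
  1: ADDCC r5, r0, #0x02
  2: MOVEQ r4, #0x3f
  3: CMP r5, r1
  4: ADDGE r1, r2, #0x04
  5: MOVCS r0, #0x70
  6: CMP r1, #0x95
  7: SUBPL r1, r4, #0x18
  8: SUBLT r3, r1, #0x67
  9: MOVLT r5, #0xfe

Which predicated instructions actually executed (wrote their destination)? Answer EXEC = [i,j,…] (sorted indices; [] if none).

EXEC = [1,4]

[0] flags=0000 → (cmp)
[1] flags=0000 CC?T → r5=0x1e
[2] flags=0000 EQ?F → skip
[3] flags=0000 → (cmp)
[4] flags=0000 GE?T → r1=0x25
[5] flags=0000 CS?F → skip
[6] flags=1001 → (cmp)
[7] flags=1001 PL?F → skip
[8] flags=1001 LT?F → skip
[9] flags=1001 LT?F → skip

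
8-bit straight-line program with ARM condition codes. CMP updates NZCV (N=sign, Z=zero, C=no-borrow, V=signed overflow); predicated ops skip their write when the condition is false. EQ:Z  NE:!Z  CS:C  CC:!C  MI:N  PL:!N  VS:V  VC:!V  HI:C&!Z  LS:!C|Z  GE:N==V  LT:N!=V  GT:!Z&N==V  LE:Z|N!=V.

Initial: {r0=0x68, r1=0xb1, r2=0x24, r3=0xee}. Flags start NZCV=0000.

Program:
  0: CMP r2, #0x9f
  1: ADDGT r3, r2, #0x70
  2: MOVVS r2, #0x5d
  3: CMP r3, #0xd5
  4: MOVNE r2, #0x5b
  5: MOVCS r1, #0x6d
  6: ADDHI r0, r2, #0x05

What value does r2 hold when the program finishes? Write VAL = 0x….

VAL = 0x5b

[0] flags=1001 → (cmp)
[1] flags=1001 GT?T → r3=0x94
[2] flags=1001 VS?T → r2=0x5d
[3] flags=1000 → (cmp)
[4] flags=1000 NE?T → r2=0x5b
[5] flags=1000 CS?F → skip
[6] flags=1000 HI?F → skip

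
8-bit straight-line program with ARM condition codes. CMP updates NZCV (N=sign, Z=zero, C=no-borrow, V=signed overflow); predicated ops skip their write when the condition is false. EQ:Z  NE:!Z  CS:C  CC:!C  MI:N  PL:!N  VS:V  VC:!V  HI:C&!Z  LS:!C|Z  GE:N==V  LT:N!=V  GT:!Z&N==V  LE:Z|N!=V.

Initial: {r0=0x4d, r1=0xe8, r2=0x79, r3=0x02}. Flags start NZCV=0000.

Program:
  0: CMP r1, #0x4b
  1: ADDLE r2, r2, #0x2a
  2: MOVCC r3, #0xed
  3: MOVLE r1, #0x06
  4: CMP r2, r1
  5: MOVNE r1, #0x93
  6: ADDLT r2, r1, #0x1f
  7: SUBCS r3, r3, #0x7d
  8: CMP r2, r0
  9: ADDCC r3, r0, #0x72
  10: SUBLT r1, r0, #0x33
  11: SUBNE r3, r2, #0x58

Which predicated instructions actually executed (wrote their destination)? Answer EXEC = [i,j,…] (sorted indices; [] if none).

0: ✓ CMP  NZCV=1010
1: ✓ ADDLE  r2←0xa3
2: · MOVCC
3: ✓ MOVLE  r1←0x06
4: ✓ CMP  NZCV=1010
5: ✓ MOVNE  r1←0x93
6: ✓ ADDLT  r2←0xb2
7: ✓ SUBCS  r3←0x85
8: ✓ CMP  NZCV=0011
9: · ADDCC
10: ✓ SUBLT  r1←0x1a
11: ✓ SUBNE  r3←0x5a

EXEC = [1,3,5,6,7,10,11]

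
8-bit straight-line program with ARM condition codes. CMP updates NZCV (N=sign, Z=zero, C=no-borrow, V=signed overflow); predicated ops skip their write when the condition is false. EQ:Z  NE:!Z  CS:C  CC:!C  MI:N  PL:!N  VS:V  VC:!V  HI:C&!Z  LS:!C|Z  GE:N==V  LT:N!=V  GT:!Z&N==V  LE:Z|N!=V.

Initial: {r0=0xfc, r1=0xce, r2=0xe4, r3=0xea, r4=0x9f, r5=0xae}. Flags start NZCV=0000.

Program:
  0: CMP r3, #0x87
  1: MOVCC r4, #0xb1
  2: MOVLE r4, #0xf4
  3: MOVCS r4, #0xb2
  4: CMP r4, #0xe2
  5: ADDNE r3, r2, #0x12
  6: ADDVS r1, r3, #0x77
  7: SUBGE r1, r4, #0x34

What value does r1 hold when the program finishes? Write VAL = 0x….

VAL = 0xce

[0] flags=0010 → (cmp)
[1] flags=0010 CC?F → skip
[2] flags=0010 LE?F → skip
[3] flags=0010 CS?T → r4=0xb2
[4] flags=1000 → (cmp)
[5] flags=1000 NE?T → r3=0xf6
[6] flags=1000 VS?F → skip
[7] flags=1000 GE?F → skip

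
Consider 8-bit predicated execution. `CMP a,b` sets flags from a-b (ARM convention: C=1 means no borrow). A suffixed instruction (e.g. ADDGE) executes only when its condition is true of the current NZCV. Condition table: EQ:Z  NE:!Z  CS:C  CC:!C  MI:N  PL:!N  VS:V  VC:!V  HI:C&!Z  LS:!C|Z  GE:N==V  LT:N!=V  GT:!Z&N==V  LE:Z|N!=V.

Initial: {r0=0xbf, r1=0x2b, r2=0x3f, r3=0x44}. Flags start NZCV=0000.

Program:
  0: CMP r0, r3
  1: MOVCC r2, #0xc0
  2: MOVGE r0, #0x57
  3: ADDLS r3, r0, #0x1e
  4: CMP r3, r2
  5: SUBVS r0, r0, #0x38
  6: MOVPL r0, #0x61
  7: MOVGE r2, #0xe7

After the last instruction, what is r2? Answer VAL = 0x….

VAL = 0xe7

0: ✓ CMP  NZCV=0011
1: · MOVCC
2: · MOVGE
3: · ADDLS
4: ✓ CMP  NZCV=0010
5: · SUBVS
6: ✓ MOVPL  r0←0x61
7: ✓ MOVGE  r2←0xe7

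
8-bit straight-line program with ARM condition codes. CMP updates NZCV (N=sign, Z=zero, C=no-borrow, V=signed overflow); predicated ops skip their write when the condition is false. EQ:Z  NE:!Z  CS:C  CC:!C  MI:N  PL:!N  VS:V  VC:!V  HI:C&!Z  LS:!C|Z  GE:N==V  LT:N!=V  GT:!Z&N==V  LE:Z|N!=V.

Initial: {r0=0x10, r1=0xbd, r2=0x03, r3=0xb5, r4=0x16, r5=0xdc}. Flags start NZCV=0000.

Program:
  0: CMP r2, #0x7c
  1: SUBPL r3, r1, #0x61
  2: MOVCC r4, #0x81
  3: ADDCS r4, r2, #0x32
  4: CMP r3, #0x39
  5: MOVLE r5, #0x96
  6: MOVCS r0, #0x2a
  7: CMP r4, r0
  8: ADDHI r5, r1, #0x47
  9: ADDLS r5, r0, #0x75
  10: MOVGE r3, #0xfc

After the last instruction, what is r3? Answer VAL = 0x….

VAL = 0xb5

[0] flags=1000 → (cmp)
[1] flags=1000 PL?F → skip
[2] flags=1000 CC?T → r4=0x81
[3] flags=1000 CS?F → skip
[4] flags=0011 → (cmp)
[5] flags=0011 LE?T → r5=0x96
[6] flags=0011 CS?T → r0=0x2a
[7] flags=0011 → (cmp)
[8] flags=0011 HI?T → r5=0x04
[9] flags=0011 LS?F → skip
[10] flags=0011 GE?F → skip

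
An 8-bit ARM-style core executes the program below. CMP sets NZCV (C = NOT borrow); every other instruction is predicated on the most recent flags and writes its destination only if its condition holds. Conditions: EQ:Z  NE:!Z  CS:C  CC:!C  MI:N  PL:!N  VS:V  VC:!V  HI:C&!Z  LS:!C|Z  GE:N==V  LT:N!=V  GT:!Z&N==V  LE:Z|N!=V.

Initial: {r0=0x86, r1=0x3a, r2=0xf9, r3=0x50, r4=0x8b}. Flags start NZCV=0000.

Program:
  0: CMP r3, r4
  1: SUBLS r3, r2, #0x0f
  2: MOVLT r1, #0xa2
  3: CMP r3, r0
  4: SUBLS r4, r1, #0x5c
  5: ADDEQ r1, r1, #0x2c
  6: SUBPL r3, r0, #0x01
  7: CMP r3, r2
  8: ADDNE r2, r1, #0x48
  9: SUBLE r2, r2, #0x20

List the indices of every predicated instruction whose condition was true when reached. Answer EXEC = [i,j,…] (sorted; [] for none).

0: ✓ CMP  NZCV=1001
1: ✓ SUBLS  r3←0xea
2: · MOVLT
3: ✓ CMP  NZCV=0010
4: · SUBLS
5: · ADDEQ
6: ✓ SUBPL  r3←0x85
7: ✓ CMP  NZCV=1000
8: ✓ ADDNE  r2←0x82
9: ✓ SUBLE  r2←0x62

EXEC = [1,6,8,9]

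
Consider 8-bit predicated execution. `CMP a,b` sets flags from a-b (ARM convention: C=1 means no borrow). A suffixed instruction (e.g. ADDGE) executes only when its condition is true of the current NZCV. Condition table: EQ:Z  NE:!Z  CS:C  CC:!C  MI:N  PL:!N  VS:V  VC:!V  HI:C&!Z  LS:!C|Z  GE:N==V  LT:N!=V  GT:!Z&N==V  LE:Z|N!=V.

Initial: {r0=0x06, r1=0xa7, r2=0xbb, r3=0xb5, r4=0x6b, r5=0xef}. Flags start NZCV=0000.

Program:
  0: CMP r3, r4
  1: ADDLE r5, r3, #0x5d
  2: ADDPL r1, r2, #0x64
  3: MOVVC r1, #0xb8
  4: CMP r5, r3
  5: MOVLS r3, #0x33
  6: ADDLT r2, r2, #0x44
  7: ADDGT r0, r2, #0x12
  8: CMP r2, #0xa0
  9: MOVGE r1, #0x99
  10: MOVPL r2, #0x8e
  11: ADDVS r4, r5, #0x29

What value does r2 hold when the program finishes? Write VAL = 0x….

VAL = 0x8e

0: ✓ CMP  NZCV=0011
1: ✓ ADDLE  r5←0x12
2: ✓ ADDPL  r1←0x1f
3: · MOVVC
4: ✓ CMP  NZCV=0000
5: ✓ MOVLS  r3←0x33
6: · ADDLT
7: ✓ ADDGT  r0←0xcd
8: ✓ CMP  NZCV=0010
9: ✓ MOVGE  r1←0x99
10: ✓ MOVPL  r2←0x8e
11: · ADDVS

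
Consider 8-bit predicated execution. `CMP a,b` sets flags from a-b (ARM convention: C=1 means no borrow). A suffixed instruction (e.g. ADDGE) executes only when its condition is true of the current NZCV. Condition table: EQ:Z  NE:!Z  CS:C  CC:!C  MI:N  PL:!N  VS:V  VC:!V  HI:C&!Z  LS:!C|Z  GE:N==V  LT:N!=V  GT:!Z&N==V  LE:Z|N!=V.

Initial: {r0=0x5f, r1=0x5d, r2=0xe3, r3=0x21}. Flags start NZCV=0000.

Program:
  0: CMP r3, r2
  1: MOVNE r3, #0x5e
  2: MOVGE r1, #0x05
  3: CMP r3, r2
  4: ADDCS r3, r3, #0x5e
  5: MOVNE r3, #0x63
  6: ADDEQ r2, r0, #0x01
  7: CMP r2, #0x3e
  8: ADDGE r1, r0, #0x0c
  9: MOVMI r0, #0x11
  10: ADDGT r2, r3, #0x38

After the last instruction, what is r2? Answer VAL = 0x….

VAL = 0xe3

[0] flags=0000 → (cmp)
[1] flags=0000 NE?T → r3=0x5e
[2] flags=0000 GE?T → r1=0x05
[3] flags=0000 → (cmp)
[4] flags=0000 CS?F → skip
[5] flags=0000 NE?T → r3=0x63
[6] flags=0000 EQ?F → skip
[7] flags=1010 → (cmp)
[8] flags=1010 GE?F → skip
[9] flags=1010 MI?T → r0=0x11
[10] flags=1010 GT?F → skip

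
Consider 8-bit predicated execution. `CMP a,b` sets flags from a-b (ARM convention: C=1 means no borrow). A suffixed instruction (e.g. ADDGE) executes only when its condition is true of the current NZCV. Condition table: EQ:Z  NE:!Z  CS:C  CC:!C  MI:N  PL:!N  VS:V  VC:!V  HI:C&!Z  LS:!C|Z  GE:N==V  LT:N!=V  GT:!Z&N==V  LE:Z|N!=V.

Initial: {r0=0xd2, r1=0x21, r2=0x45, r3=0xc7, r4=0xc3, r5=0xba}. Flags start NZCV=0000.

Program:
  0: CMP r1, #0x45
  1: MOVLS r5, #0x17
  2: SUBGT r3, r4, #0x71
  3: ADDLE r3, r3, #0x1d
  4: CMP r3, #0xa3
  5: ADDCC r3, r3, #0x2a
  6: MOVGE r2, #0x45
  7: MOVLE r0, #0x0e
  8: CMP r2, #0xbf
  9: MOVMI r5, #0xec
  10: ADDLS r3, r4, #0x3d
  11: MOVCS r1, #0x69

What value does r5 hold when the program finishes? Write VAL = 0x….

VAL = 0xec

0: ✓ CMP  NZCV=1000
1: ✓ MOVLS  r5←0x17
2: · SUBGT
3: ✓ ADDLE  r3←0xe4
4: ✓ CMP  NZCV=0010
5: · ADDCC
6: ✓ MOVGE  r2←0x45
7: · MOVLE
8: ✓ CMP  NZCV=1001
9: ✓ MOVMI  r5←0xec
10: ✓ ADDLS  r3←0x00
11: · MOVCS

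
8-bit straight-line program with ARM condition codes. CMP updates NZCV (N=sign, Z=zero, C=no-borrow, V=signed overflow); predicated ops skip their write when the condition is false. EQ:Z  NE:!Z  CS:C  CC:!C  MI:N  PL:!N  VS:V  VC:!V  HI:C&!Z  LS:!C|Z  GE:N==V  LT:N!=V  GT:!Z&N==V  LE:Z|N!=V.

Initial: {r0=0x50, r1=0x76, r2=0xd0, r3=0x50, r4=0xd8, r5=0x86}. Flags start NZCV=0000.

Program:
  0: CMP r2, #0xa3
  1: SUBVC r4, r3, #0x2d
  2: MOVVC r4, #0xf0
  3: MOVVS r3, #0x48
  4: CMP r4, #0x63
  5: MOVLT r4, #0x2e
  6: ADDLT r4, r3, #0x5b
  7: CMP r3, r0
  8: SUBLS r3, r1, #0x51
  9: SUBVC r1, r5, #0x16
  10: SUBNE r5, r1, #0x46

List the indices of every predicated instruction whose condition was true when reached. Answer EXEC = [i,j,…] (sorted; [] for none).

EXEC = [1,2,5,6,8,9]

[0] flags=0010 → (cmp)
[1] flags=0010 VC?T → r4=0x23
[2] flags=0010 VC?T → r4=0xf0
[3] flags=0010 VS?F → skip
[4] flags=1010 → (cmp)
[5] flags=1010 LT?T → r4=0x2e
[6] flags=1010 LT?T → r4=0xab
[7] flags=0110 → (cmp)
[8] flags=0110 LS?T → r3=0x25
[9] flags=0110 VC?T → r1=0x70
[10] flags=0110 NE?F → skip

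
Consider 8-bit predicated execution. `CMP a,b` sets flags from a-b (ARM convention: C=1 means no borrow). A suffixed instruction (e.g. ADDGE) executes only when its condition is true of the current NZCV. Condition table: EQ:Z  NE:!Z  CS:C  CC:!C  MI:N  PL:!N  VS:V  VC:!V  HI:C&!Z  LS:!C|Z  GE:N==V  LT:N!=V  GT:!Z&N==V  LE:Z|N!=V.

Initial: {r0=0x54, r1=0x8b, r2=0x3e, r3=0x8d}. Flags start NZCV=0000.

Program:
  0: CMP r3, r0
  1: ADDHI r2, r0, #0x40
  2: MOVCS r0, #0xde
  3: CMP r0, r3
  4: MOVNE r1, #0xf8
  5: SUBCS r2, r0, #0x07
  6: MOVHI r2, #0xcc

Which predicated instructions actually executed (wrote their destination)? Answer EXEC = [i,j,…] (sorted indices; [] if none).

EXEC = [1,2,4,5,6]

[0] flags=0011 → (cmp)
[1] flags=0011 HI?T → r2=0x94
[2] flags=0011 CS?T → r0=0xde
[3] flags=0010 → (cmp)
[4] flags=0010 NE?T → r1=0xf8
[5] flags=0010 CS?T → r2=0xd7
[6] flags=0010 HI?T → r2=0xcc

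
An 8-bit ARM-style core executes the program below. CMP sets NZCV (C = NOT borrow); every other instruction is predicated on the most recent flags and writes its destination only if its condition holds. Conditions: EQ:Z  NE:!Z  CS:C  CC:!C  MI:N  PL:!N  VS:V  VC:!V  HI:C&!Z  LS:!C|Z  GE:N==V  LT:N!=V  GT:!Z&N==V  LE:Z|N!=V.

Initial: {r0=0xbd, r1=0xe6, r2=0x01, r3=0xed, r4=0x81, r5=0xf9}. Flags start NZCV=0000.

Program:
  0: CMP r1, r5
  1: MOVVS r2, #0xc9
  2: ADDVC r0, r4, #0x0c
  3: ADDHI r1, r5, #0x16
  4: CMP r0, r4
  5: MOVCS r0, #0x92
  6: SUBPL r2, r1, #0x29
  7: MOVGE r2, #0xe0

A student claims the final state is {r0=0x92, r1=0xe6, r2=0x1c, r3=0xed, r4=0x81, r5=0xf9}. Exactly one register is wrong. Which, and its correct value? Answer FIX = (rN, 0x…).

[0] flags=1000 → (cmp)
[1] flags=1000 VS?F → skip
[2] flags=1000 VC?T → r0=0x8d
[3] flags=1000 HI?F → skip
[4] flags=0010 → (cmp)
[5] flags=0010 CS?T → r0=0x92
[6] flags=0010 PL?T → r2=0xbd
[7] flags=0010 GE?T → r2=0xe0

FIX = (r2, 0xe0)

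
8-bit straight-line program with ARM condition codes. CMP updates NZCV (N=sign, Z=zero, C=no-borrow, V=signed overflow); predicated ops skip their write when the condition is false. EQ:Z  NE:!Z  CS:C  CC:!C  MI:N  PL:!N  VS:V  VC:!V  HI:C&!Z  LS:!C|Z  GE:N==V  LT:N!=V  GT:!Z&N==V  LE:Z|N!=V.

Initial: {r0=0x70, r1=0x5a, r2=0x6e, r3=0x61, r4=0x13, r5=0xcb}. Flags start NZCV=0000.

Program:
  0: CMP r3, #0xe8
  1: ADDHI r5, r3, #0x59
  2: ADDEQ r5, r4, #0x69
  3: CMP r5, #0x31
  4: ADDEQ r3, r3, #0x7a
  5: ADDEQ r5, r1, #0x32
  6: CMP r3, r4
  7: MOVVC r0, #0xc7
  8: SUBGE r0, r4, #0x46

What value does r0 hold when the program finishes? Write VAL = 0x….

[0] flags=0000 → (cmp)
[1] flags=0000 HI?F → skip
[2] flags=0000 EQ?F → skip
[3] flags=1010 → (cmp)
[4] flags=1010 EQ?F → skip
[5] flags=1010 EQ?F → skip
[6] flags=0010 → (cmp)
[7] flags=0010 VC?T → r0=0xc7
[8] flags=0010 GE?T → r0=0xcd

VAL = 0xcd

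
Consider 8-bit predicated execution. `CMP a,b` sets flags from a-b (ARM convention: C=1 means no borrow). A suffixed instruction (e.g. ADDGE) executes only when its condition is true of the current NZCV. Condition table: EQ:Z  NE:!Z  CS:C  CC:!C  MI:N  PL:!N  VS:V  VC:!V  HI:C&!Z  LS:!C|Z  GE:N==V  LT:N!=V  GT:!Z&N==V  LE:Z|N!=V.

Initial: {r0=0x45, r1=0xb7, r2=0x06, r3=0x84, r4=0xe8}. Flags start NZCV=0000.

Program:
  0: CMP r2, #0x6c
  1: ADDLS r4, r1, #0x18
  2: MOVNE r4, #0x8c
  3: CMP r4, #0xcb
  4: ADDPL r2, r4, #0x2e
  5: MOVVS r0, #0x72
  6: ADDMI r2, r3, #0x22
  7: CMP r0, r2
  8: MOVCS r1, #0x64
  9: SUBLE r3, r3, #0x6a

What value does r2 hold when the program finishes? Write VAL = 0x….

VAL = 0xa6

0: ✓ CMP  NZCV=1000
1: ✓ ADDLS  r4←0xcf
2: ✓ MOVNE  r4←0x8c
3: ✓ CMP  NZCV=1000
4: · ADDPL
5: · MOVVS
6: ✓ ADDMI  r2←0xa6
7: ✓ CMP  NZCV=1001
8: · MOVCS
9: · SUBLE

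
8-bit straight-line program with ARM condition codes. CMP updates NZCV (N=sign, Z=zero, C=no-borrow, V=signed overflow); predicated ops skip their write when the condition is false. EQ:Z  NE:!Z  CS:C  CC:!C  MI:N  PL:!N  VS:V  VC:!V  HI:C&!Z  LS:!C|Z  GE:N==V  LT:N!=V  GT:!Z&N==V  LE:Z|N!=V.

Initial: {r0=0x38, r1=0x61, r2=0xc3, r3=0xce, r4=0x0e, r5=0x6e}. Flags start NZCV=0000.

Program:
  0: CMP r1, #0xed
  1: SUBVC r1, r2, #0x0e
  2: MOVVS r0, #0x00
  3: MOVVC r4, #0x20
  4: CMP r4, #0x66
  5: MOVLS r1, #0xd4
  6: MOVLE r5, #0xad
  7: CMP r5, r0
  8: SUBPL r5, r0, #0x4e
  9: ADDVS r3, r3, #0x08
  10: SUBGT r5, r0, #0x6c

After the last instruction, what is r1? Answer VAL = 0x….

VAL = 0xd4

0: ✓ CMP  NZCV=0000
1: ✓ SUBVC  r1←0xb5
2: · MOVVS
3: ✓ MOVVC  r4←0x20
4: ✓ CMP  NZCV=1000
5: ✓ MOVLS  r1←0xd4
6: ✓ MOVLE  r5←0xad
7: ✓ CMP  NZCV=0011
8: ✓ SUBPL  r5←0xea
9: ✓ ADDVS  r3←0xd6
10: · SUBGT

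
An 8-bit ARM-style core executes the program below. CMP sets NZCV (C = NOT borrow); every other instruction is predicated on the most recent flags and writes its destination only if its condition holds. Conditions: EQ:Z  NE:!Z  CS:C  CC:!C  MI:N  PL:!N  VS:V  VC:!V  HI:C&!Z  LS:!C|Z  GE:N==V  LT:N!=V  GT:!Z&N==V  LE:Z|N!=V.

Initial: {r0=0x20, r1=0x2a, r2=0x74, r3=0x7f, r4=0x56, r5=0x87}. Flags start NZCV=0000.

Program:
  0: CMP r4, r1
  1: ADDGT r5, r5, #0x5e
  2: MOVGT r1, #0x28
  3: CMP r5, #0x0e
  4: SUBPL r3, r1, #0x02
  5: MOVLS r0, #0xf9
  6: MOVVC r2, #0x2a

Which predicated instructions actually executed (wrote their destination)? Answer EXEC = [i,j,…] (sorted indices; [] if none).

EXEC = [1,2,6]

[0] flags=0010 → (cmp)
[1] flags=0010 GT?T → r5=0xe5
[2] flags=0010 GT?T → r1=0x28
[3] flags=1010 → (cmp)
[4] flags=1010 PL?F → skip
[5] flags=1010 LS?F → skip
[6] flags=1010 VC?T → r2=0x2a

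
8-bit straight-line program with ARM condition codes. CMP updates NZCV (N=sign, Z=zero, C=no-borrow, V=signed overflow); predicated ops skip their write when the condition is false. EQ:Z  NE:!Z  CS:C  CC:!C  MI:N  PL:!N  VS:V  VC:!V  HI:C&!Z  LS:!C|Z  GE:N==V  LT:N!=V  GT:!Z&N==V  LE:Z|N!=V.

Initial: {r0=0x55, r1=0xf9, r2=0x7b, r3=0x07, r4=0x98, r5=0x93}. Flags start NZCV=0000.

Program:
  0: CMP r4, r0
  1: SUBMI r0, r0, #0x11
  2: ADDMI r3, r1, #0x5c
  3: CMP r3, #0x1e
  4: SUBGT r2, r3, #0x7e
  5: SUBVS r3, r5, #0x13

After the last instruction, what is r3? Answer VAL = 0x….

VAL = 0x07

0: ✓ CMP  NZCV=0011
1: · SUBMI
2: · ADDMI
3: ✓ CMP  NZCV=1000
4: · SUBGT
5: · SUBVS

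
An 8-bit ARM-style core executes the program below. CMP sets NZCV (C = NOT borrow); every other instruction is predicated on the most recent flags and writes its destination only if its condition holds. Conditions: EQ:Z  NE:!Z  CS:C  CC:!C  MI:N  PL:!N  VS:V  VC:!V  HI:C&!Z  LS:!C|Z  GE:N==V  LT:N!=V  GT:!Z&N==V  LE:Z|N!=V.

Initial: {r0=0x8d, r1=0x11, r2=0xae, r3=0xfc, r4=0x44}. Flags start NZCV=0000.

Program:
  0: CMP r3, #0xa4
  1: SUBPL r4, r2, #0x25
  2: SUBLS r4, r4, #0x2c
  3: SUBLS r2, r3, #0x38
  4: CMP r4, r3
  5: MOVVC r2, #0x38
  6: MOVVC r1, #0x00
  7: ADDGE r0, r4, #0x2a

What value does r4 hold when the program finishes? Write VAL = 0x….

VAL = 0x89

[0] flags=0010 → (cmp)
[1] flags=0010 PL?T → r4=0x89
[2] flags=0010 LS?F → skip
[3] flags=0010 LS?F → skip
[4] flags=1000 → (cmp)
[5] flags=1000 VC?T → r2=0x38
[6] flags=1000 VC?T → r1=0x00
[7] flags=1000 GE?F → skip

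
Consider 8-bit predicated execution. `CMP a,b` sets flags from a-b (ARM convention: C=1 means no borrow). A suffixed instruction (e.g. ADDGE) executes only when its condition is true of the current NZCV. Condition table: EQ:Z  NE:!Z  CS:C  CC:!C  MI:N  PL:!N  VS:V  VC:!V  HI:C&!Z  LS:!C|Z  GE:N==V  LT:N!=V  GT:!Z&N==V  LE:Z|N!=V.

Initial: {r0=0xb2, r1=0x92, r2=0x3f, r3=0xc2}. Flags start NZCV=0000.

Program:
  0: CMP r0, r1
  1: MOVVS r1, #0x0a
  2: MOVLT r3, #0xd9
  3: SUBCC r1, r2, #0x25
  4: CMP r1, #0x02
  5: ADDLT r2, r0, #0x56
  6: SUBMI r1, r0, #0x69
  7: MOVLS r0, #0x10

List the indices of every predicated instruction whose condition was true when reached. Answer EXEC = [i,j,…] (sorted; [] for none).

EXEC = [5,6]

[0] flags=0010 → (cmp)
[1] flags=0010 VS?F → skip
[2] flags=0010 LT?F → skip
[3] flags=0010 CC?F → skip
[4] flags=1010 → (cmp)
[5] flags=1010 LT?T → r2=0x08
[6] flags=1010 MI?T → r1=0x49
[7] flags=1010 LS?F → skip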